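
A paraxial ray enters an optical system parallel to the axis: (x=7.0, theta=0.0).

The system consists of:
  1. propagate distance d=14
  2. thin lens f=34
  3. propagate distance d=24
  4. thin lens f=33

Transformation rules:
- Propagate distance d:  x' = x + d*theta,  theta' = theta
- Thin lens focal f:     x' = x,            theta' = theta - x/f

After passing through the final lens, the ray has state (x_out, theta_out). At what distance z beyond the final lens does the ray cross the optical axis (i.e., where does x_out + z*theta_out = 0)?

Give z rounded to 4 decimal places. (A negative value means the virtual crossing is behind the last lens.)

Initial: x=7.0000 theta=0.0000
After 1 (propagate distance d=14): x=7.0000 theta=0.0000
After 2 (thin lens f=34): x=7.0000 theta=-7/34 (≈-0.2059)
After 3 (propagate distance d=24): x=35/17 (≈2.0588) theta=-7/34 (≈-0.2059)
After 4 (thin lens f=33): x=35/17 (≈2.0588) theta=-301/1122 (≈-0.2683)
z_focus = -x_out/theta_out = -(35/17)/(-301/1122) = 330/43 ≈ 7.6744
Rounded to 4 decimal places: z = 7.6744

Answer: 7.6744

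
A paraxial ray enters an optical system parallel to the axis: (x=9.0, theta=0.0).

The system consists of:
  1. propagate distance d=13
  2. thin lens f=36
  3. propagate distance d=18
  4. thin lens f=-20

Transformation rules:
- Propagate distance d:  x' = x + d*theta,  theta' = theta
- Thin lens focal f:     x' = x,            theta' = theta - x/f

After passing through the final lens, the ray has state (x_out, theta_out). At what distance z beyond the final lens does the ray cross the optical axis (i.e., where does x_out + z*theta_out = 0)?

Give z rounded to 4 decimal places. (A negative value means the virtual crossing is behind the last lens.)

Initial: x=9.0000 theta=0.0000
After 1 (propagate distance d=13): x=9.0000 theta=0.0000
After 2 (thin lens f=36): x=9.0000 theta=-0.2500
After 3 (propagate distance d=18): x=4.5000 theta=-0.2500
After 4 (thin lens f=-20): x=4.5000 theta=-0.0250
z_focus = -x_out/theta_out = -(4.5000)/(-0.0250) = 180.0000
Rounded to 4 decimal places: z = 180.0000

Answer: 180.0000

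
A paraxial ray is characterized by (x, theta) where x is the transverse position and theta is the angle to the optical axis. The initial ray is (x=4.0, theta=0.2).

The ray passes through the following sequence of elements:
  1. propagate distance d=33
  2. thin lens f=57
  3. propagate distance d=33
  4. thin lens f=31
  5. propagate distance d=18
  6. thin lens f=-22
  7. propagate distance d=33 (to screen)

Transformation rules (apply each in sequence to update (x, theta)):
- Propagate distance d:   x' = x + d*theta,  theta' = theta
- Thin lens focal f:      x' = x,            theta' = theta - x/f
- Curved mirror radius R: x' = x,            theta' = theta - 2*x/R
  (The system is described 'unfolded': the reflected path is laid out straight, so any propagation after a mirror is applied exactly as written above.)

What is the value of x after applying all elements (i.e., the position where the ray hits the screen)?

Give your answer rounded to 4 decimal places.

Answer: 0.9163

Derivation:
Initial: x=4.0000 theta=0.2000
After 1 (propagate distance d=33): x=10.6000 theta=0.2000
After 2 (thin lens f=57): x=10.6000 theta=4/285 (≈0.0140)
After 3 (propagate distance d=33): x=1051/95 (≈11.0632) theta=4/285 (≈0.0140)
After 4 (thin lens f=31): x=1051/95 (≈11.0632) theta=-3029/8835 (≈-0.3428)
After 5 (propagate distance d=18): x=14407/2945 (≈4.8920) theta=-3029/8835 (≈-0.3428)
After 6 (thin lens f=-22): x=14407/2945 (≈4.8920) theta=-23417/194370 (≈-0.1205)
After 7 (propagate distance d=33 (to screen)): x=5397/5890 (≈0.9163) theta=-23417/194370 (≈-0.1205)
Rounded to 4 decimal places: x = 0.9163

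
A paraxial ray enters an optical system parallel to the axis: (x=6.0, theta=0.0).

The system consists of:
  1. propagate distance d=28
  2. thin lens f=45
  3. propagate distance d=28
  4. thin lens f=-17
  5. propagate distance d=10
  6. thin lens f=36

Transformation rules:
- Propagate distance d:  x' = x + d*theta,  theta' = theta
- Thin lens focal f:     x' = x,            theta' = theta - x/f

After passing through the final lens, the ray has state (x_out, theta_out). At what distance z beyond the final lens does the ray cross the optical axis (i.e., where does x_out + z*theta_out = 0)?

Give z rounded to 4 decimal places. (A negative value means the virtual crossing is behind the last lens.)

Answer: 36.0000

Derivation:
Initial: x=6.0000 theta=0.0000
After 1 (propagate distance d=28): x=6.0000 theta=0.0000
After 2 (thin lens f=45): x=6.0000 theta=-2/15 (≈-0.1333)
After 3 (propagate distance d=28): x=34/15 (≈2.2667) theta=-2/15 (≈-0.1333)
After 4 (thin lens f=-17): x=34/15 (≈2.2667) theta=0.0000
After 5 (propagate distance d=10): x=34/15 (≈2.2667) theta=0.0000
After 6 (thin lens f=36): x=34/15 (≈2.2667) theta=-17/270 (≈-0.0630)
z_focus = -x_out/theta_out = -(34/15)/(-17/270) = 36.0000
Rounded to 4 decimal places: z = 36.0000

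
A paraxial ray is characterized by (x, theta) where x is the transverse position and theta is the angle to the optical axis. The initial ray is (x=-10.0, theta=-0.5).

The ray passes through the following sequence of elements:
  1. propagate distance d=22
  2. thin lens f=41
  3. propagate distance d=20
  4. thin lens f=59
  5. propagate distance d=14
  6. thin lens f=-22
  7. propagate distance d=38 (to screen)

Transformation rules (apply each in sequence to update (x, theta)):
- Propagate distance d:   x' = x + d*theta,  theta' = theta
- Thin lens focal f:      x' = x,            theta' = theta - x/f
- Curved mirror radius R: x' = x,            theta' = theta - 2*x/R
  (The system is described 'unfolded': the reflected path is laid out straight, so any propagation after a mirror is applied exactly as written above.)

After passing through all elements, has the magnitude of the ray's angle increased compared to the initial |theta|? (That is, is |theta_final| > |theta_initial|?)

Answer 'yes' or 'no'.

Initial: x=-10.0000 theta=-0.5000
After 1 (propagate distance d=22): x=-21.0000 theta=-0.5000
After 2 (thin lens f=41): x=-21.0000 theta=1/82 (≈0.0122)
After 3 (propagate distance d=20): x=-851/41 (≈-20.7561) theta=1/82 (≈0.0122)
After 4 (thin lens f=59): x=-851/41 (≈-20.7561) theta=1761/4838 (≈0.3640)
After 5 (propagate distance d=14): x=-37882/2419 (≈-15.6602) theta=1761/4838 (≈0.3640)
After 6 (thin lens f=-22): x=-37882/2419 (≈-15.6602) theta=-18511/53218 (≈-0.3478)
After 7 (propagate distance d=38 (to screen)): x=-768411/26609 (≈-28.8779) theta=-18511/53218 (≈-0.3478)
|theta_initial|=0.5000 |theta_final|=18511/53218 (≈0.3478) -> not increased

Answer: no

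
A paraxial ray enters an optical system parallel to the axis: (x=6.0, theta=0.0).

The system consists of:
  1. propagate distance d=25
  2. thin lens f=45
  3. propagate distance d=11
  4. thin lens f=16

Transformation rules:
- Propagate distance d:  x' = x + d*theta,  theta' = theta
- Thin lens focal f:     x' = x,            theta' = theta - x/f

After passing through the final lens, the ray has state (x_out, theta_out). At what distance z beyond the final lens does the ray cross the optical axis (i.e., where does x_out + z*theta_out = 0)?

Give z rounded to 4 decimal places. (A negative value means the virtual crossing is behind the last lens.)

Initial: x=6.0000 theta=0.0000
After 1 (propagate distance d=25): x=6.0000 theta=0.0000
After 2 (thin lens f=45): x=6.0000 theta=-2/15 (≈-0.1333)
After 3 (propagate distance d=11): x=68/15 (≈4.5333) theta=-2/15 (≈-0.1333)
After 4 (thin lens f=16): x=68/15 (≈4.5333) theta=-5/12 (≈-0.4167)
z_focus = -x_out/theta_out = -(68/15)/(-5/12) = 10.8800
Rounded to 4 decimal places: z = 10.8800

Answer: 10.8800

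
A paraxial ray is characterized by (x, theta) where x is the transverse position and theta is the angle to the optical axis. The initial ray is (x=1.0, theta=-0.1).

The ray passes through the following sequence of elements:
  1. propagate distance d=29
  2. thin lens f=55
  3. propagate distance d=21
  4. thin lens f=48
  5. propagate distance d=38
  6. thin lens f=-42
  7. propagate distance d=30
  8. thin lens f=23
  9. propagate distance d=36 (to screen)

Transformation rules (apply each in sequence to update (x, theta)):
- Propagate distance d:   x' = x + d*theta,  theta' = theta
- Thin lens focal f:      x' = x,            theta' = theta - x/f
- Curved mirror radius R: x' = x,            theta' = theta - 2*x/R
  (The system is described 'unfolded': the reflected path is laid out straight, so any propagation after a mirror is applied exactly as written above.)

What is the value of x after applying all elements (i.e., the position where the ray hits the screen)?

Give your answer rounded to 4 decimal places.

Answer: 0.4070

Derivation:
Initial: x=1.0000 theta=-0.1000
After 1 (propagate distance d=29): x=-1.9000 theta=-0.1000
After 2 (thin lens f=55): x=-1.9000 theta=-18/275 (≈-0.0655)
After 3 (propagate distance d=21): x=-1801/550 (≈-3.2745) theta=-18/275 (≈-0.0655)
After 4 (thin lens f=48): x=-1801/550 (≈-3.2745) theta=73/26400 (≈0.0028)
After 5 (propagate distance d=38): x=-41837/13200 (≈-3.1695) theta=73/26400 (≈0.0028)
After 6 (thin lens f=-42): x=-41837/13200 (≈-3.1695) theta=-229/3150 (≈-0.0727)
After 7 (propagate distance d=30): x=-164793/30800 (≈-5.3504) theta=-229/3150 (≈-0.0727)
After 8 (thin lens f=23): x=-164793/30800 (≈-5.3504) theta=145663/910800 (≈0.1599)
After 9 (propagate distance d=36 (to screen)): x=11533/28336 (≈0.4070) theta=145663/910800 (≈0.1599)
Rounded to 4 decimal places: x = 0.4070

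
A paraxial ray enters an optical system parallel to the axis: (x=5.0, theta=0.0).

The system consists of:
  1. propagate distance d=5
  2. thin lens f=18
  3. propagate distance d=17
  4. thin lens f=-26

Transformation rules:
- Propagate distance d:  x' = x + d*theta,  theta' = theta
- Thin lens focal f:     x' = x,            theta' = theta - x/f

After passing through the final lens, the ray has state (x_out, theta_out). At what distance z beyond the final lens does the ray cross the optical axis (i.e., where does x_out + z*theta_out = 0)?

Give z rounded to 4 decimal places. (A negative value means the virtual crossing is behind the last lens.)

Answer: 1.0400

Derivation:
Initial: x=5.0000 theta=0.0000
After 1 (propagate distance d=5): x=5.0000 theta=0.0000
After 2 (thin lens f=18): x=5.0000 theta=-5/18 (≈-0.2778)
After 3 (propagate distance d=17): x=5/18 (≈0.2778) theta=-5/18 (≈-0.2778)
After 4 (thin lens f=-26): x=5/18 (≈0.2778) theta=-125/468 (≈-0.2671)
z_focus = -x_out/theta_out = -(5/18)/(-125/468) = 1.0400
Rounded to 4 decimal places: z = 1.0400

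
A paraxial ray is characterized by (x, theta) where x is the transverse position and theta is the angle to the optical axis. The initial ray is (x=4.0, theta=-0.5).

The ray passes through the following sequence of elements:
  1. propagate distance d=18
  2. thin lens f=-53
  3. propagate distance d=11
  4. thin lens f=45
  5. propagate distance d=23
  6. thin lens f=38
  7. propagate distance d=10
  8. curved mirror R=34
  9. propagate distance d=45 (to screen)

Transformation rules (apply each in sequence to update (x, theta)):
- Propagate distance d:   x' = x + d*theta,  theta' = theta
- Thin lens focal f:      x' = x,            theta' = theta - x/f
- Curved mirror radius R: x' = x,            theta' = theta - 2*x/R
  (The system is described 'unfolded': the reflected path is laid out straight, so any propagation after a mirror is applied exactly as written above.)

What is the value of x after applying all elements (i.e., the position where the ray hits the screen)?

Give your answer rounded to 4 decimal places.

Answer: 36.6619

Derivation:
Initial: x=4.0000 theta=-0.5000
After 1 (propagate distance d=18): x=-5.0000 theta=-0.5000
After 2 (thin lens f=-53): x=-5.0000 theta=-63/106 (≈-0.5943)
After 3 (propagate distance d=11): x=-1223/106 (≈-11.5377) theta=-63/106 (≈-0.5943)
After 4 (thin lens f=45): x=-1223/106 (≈-11.5377) theta=-806/2385 (≈-0.3379)
After 5 (propagate distance d=23): x=-92111/4770 (≈-19.3105) theta=-806/2385 (≈-0.3379)
After 6 (thin lens f=38): x=-92111/4770 (≈-19.3105) theta=2057/12084 (≈0.1702)
After 7 (propagate distance d=10): x=-797917/45315 (≈-17.6082) theta=2057/12084 (≈0.1702)
After 8 (curved mirror R=34): x=-797917/45315 (≈-17.6082) theta=3716203/3081420 (≈1.2060)
After 9 (propagate distance d=45 (to screen)): x=112970779/3081420 (≈36.6619) theta=3716203/3081420 (≈1.2060)
Rounded to 4 decimal places: x = 36.6619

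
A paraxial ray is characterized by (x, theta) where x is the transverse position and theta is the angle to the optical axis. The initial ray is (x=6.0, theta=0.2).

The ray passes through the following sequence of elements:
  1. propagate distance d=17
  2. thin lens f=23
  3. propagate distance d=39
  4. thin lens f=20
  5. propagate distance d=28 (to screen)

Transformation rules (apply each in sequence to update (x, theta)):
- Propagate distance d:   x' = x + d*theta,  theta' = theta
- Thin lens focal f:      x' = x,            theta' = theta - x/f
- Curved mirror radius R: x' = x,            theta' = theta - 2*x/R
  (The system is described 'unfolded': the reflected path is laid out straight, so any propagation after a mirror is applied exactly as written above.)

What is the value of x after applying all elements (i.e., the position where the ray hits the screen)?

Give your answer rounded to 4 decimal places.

Initial: x=6.0000 theta=0.2000
After 1 (propagate distance d=17): x=9.4000 theta=0.2000
After 2 (thin lens f=23): x=9.4000 theta=-24/115 (≈-0.2087)
After 3 (propagate distance d=39): x=29/23 (≈1.2609) theta=-24/115 (≈-0.2087)
After 4 (thin lens f=20): x=29/23 (≈1.2609) theta=-25/92 (≈-0.2717)
After 5 (propagate distance d=28 (to screen)): x=-146/23 (≈-6.3478) theta=-25/92 (≈-0.2717)
Rounded to 4 decimal places: x = -6.3478

Answer: -6.3478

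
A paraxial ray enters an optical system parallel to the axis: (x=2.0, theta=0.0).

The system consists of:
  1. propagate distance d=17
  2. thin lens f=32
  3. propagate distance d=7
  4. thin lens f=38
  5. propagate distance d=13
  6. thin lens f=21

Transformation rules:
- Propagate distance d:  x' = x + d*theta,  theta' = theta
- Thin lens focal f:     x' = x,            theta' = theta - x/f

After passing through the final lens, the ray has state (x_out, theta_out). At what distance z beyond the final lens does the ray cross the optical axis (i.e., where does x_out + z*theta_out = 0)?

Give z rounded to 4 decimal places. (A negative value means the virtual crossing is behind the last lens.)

Initial: x=2.0000 theta=0.0000
After 1 (propagate distance d=17): x=2.0000 theta=0.0000
After 2 (thin lens f=32): x=2.0000 theta=-0.0625
After 3 (propagate distance d=7): x=1.5625 theta=-0.0625
After 4 (thin lens f=38): x=1.5625 theta=-63/608 (≈-0.1036)
After 5 (propagate distance d=13): x=131/608 (≈0.2155) theta=-63/608 (≈-0.1036)
After 6 (thin lens f=21): x=131/608 (≈0.2155) theta=-727/6384 (≈-0.1139)
z_focus = -x_out/theta_out = -(131/608)/(-727/6384) = 2751/1454 ≈ 1.8920
Rounded to 4 decimal places: z = 1.8920

Answer: 1.8920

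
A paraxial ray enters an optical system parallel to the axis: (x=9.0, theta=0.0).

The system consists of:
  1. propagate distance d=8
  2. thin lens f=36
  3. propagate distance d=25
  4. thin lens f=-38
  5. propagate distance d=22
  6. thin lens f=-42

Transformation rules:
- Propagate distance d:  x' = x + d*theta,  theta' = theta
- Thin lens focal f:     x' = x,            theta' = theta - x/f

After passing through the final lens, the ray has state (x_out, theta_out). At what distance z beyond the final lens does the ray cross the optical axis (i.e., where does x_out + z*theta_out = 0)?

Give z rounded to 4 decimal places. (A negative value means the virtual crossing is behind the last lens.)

Initial: x=9.0000 theta=0.0000
After 1 (propagate distance d=8): x=9.0000 theta=0.0000
After 2 (thin lens f=36): x=9.0000 theta=-0.2500
After 3 (propagate distance d=25): x=2.7500 theta=-0.2500
After 4 (thin lens f=-38): x=2.7500 theta=-27/152 (≈-0.1776)
After 5 (propagate distance d=22): x=-22/19 (≈-1.1579) theta=-27/152 (≈-0.1776)
After 6 (thin lens f=-42): x=-22/19 (≈-1.1579) theta=-655/3192 (≈-0.2052)
z_focus = -x_out/theta_out = -(-22/19)/(-655/3192) = -3696/655 ≈ -5.6427
Rounded to 4 decimal places: z = -5.6427

Answer: -5.6427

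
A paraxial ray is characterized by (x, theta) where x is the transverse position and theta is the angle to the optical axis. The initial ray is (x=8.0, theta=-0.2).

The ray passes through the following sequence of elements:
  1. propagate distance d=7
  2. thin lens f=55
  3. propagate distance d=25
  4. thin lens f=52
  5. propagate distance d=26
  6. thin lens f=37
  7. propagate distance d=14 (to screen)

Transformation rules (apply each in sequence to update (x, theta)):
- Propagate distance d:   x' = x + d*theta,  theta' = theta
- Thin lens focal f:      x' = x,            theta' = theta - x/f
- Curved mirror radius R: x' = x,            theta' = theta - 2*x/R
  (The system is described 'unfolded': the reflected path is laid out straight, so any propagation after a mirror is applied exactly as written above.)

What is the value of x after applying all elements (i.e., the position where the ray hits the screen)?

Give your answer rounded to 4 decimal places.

Answer: -9.7101

Derivation:
Initial: x=8.0000 theta=-0.2000
After 1 (propagate distance d=7): x=6.6000 theta=-0.2000
After 2 (thin lens f=55): x=6.6000 theta=-0.3200
After 3 (propagate distance d=25): x=-1.4000 theta=-0.3200
After 4 (thin lens f=52): x=-1.4000 theta=-381/1300 (≈-0.2931)
After 5 (propagate distance d=26): x=-9.0200 theta=-381/1300 (≈-0.2931)
After 6 (thin lens f=37): x=-9.0200 theta=-2371/48100 (≈-0.0493)
After 7 (propagate distance d=14 (to screen)): x=-116764/12025 (≈-9.7101) theta=-2371/48100 (≈-0.0493)
Rounded to 4 decimal places: x = -9.7101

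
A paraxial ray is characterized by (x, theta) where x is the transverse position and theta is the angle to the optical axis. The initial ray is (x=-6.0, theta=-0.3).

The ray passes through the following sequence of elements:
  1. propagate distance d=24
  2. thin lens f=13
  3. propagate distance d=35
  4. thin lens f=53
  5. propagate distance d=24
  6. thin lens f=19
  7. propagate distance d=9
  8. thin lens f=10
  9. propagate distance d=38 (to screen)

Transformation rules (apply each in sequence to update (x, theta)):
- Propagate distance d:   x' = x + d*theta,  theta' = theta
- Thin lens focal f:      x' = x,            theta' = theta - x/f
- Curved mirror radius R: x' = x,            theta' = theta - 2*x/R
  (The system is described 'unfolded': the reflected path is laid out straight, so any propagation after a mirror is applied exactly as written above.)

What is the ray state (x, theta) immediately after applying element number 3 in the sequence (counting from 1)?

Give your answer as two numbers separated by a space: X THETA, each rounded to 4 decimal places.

Answer: 11.8385 0.7154

Derivation:
Initial: x=-6.0000 theta=-0.3000
After 1 (propagate distance d=24): x=-13.2000 theta=-0.3000
After 2 (thin lens f=13): x=-13.2000 theta=93/130 (≈0.7154)
After 3 (propagate distance d=35): x=1539/130 (≈11.8385) theta=93/130 (≈0.7154)
Rounded to 4 decimal places: x = 11.8385, theta = 0.7154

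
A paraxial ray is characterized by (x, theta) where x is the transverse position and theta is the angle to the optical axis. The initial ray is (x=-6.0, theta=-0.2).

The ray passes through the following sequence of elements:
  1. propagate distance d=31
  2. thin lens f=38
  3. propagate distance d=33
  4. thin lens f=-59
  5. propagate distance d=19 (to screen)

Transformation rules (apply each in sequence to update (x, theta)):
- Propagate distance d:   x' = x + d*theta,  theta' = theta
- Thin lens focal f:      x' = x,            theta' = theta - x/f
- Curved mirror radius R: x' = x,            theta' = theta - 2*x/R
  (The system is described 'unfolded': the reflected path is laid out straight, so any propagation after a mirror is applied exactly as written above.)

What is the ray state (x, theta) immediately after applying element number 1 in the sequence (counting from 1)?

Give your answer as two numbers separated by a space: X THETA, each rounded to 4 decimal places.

Answer: -12.2000 -0.2000

Derivation:
Initial: x=-6.0000 theta=-0.2000
After 1 (propagate distance d=31): x=-12.2000 theta=-0.2000
Rounded to 4 decimal places: x = -12.2000, theta = -0.2000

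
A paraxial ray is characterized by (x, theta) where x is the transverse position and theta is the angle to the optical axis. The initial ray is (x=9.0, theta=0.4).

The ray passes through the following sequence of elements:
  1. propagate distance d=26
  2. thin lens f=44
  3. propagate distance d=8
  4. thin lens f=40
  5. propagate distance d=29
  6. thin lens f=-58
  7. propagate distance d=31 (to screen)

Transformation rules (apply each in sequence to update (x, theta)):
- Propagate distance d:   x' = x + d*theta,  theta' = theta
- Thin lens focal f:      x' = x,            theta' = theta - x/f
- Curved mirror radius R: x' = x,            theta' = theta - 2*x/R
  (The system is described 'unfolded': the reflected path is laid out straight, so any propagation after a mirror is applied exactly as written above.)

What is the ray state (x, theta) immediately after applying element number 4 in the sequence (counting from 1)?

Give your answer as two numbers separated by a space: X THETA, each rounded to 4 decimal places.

Answer: 19.0727 -0.5177

Derivation:
Initial: x=9.0000 theta=0.4000
After 1 (propagate distance d=26): x=19.4000 theta=0.4000
After 2 (thin lens f=44): x=19.4000 theta=-9/220 (≈-0.0409)
After 3 (propagate distance d=8): x=1049/55 (≈19.0727) theta=-9/220 (≈-0.0409)
After 4 (thin lens f=40): x=1049/55 (≈19.0727) theta=-1139/2200 (≈-0.5177)
Rounded to 4 decimal places: x = 19.0727, theta = -0.5177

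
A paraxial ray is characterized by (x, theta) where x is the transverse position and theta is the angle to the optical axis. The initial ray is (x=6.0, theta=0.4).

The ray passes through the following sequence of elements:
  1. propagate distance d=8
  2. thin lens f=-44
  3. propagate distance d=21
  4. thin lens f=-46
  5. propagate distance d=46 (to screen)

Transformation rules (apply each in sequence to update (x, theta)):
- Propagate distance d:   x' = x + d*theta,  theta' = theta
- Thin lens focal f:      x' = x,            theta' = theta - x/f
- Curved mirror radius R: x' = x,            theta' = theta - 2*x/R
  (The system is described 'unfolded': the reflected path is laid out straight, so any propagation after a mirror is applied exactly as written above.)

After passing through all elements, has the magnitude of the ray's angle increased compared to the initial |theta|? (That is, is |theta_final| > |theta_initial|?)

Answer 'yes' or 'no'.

Answer: yes

Derivation:
Initial: x=6.0000 theta=0.4000
After 1 (propagate distance d=8): x=9.2000 theta=0.4000
After 2 (thin lens f=-44): x=9.2000 theta=67/110 (≈0.6091)
After 3 (propagate distance d=21): x=2419/110 (≈21.9909) theta=67/110 (≈0.6091)
After 4 (thin lens f=-46): x=2419/110 (≈21.9909) theta=5501/5060 (≈1.0872)
After 5 (propagate distance d=46 (to screen)): x=72.0000 theta=5501/5060 (≈1.0872)
|theta_initial|=0.4000 |theta_final|=5501/5060 (≈1.0872) -> increased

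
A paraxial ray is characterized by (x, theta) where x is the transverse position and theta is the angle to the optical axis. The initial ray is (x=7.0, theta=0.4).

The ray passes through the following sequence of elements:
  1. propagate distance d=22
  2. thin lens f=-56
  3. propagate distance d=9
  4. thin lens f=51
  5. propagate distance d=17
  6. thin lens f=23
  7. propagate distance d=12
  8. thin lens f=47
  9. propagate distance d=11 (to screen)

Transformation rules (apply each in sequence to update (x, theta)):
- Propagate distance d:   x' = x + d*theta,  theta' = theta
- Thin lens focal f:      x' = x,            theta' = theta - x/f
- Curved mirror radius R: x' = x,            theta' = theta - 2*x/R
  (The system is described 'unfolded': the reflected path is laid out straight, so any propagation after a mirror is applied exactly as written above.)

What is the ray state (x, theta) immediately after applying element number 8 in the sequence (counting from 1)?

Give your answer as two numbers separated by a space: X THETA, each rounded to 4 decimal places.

Initial: x=7.0000 theta=0.4000
After 1 (propagate distance d=22): x=15.8000 theta=0.4000
After 2 (thin lens f=-56): x=15.8000 theta=191/280 (≈0.6821)
After 3 (propagate distance d=9): x=6143/280 (≈21.9393) theta=191/280 (≈0.6821)
After 4 (thin lens f=51): x=6143/280 (≈21.9393) theta=257/1020 (≈0.2520)
After 5 (propagate distance d=17): x=22027/840 (≈26.2226) theta=257/1020 (≈0.2520)
After 6 (thin lens f=23): x=22027/840 (≈26.2226) theta=-19447/21896 (≈-0.8882)
After 7 (propagate distance d=12): x=5112097/328440 (≈15.5648) theta=-19447/21896 (≈-0.8882)
After 8 (thin lens f=47): x=5112097/328440 (≈15.5648) theta=-2352779/1929585 (≈-1.2193)
Rounded to 4 decimal places: x = 15.5648, theta = -1.2193

Answer: 15.5648 -1.2193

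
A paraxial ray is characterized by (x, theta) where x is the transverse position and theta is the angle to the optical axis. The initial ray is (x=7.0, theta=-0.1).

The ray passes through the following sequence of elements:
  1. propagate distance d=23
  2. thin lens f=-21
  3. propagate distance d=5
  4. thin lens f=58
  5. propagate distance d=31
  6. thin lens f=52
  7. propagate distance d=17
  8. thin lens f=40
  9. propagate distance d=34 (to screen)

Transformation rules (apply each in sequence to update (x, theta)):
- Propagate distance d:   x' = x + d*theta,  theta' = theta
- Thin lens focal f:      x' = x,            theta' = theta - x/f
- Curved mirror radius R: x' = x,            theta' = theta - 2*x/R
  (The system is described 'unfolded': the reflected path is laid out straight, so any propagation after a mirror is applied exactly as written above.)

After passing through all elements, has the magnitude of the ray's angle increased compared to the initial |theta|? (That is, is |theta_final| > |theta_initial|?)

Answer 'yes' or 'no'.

Answer: yes

Derivation:
Initial: x=7.0000 theta=-0.1000
After 1 (propagate distance d=23): x=4.7000 theta=-0.1000
After 2 (thin lens f=-21): x=4.7000 theta=13/105 (≈0.1238)
After 3 (propagate distance d=5): x=1117/210 (≈5.3190) theta=13/105 (≈0.1238)
After 4 (thin lens f=58): x=1117/210 (≈5.3190) theta=391/12180 (≈0.0321)
After 5 (propagate distance d=31): x=76907/12180 (≈6.3142) theta=391/12180 (≈0.0321)
After 6 (thin lens f=52): x=76907/12180 (≈6.3142) theta=-11315/126672 (≈-0.0893)
After 7 (propagate distance d=17): x=1012463/211120 (≈4.7957) theta=-11315/126672 (≈-0.0893)
After 8 (thin lens f=40): x=1012463/211120 (≈4.7957) theta=-5300389/25334400 (≈-0.2092)
After 9 (propagate distance d=34 (to screen)): x=-4194119/1809600 (≈-2.3177) theta=-5300389/25334400 (≈-0.2092)
|theta_initial|=0.1000 |theta_final|=5300389/25334400 (≈0.2092) -> increased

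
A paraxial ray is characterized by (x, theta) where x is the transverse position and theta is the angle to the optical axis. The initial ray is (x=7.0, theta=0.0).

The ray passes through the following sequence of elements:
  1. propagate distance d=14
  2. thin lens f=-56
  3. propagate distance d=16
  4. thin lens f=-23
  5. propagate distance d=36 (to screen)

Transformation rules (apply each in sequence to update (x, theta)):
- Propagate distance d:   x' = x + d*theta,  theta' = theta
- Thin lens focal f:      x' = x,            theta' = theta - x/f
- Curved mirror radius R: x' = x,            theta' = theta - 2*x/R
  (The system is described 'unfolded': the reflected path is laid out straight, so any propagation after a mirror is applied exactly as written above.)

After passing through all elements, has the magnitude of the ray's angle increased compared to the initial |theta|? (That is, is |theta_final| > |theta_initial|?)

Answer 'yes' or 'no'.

Answer: yes

Derivation:
Initial: x=7.0000 theta=0.0000
After 1 (propagate distance d=14): x=7.0000 theta=0.0000
After 2 (thin lens f=-56): x=7.0000 theta=0.1250
After 3 (propagate distance d=16): x=9.0000 theta=0.1250
After 4 (thin lens f=-23): x=9.0000 theta=95/184 (≈0.5163)
After 5 (propagate distance d=36 (to screen)): x=1269/46 (≈27.5870) theta=95/184 (≈0.5163)
|theta_initial|=0.0000 |theta_final|=95/184 (≈0.5163) -> increased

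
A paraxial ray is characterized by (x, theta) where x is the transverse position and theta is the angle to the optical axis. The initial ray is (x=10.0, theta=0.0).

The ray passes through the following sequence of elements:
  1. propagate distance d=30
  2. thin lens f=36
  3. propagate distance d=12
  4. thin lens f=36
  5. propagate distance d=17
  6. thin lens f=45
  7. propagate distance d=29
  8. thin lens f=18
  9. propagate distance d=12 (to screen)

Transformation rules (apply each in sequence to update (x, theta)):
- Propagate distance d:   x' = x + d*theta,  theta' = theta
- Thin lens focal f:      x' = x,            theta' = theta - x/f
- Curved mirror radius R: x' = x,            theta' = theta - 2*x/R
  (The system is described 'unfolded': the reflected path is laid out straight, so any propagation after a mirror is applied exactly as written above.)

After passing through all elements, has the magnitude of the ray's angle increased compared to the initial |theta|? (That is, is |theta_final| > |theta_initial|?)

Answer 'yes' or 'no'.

Initial: x=10.0000 theta=0.0000
After 1 (propagate distance d=30): x=10.0000 theta=0.0000
After 2 (thin lens f=36): x=10.0000 theta=-5/18 (≈-0.2778)
After 3 (propagate distance d=12): x=20/3 (≈6.6667) theta=-5/18 (≈-0.2778)
After 4 (thin lens f=36): x=20/3 (≈6.6667) theta=-25/54 (≈-0.4630)
After 5 (propagate distance d=17): x=-65/54 (≈-1.2037) theta=-25/54 (≈-0.4630)
After 6 (thin lens f=45): x=-65/54 (≈-1.2037) theta=-106/243 (≈-0.4362)
After 7 (propagate distance d=29): x=-6733/486 (≈-13.8539) theta=-106/243 (≈-0.4362)
After 8 (thin lens f=18): x=-6733/486 (≈-13.8539) theta=2917/8748 (≈0.3334)
After 9 (propagate distance d=12 (to screen)): x=-14365/1458 (≈-9.8525) theta=2917/8748 (≈0.3334)
|theta_initial|=0.0000 |theta_final|=2917/8748 (≈0.3334) -> increased

Answer: yes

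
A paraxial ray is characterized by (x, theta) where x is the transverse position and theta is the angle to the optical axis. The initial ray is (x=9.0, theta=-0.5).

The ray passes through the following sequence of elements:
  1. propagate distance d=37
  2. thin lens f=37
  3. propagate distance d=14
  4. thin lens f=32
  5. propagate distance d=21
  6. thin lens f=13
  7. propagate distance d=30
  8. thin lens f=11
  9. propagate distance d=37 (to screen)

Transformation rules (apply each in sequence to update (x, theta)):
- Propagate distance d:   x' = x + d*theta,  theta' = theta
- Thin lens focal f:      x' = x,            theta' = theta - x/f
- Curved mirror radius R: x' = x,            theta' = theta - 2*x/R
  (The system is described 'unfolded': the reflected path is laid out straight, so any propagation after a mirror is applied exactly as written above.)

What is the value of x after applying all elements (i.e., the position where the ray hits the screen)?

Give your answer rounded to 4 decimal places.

Answer: -7.7632

Derivation:
Initial: x=9.0000 theta=-0.5000
After 1 (propagate distance d=37): x=-9.5000 theta=-0.5000
After 2 (thin lens f=37): x=-9.5000 theta=-9/37 (≈-0.2432)
After 3 (propagate distance d=14): x=-955/74 (≈-12.9054) theta=-9/37 (≈-0.2432)
After 4 (thin lens f=32): x=-955/74 (≈-12.9054) theta=379/2368 (≈0.1601)
After 5 (propagate distance d=21): x=-22601/2368 (≈-9.5443) theta=379/2368 (≈0.1601)
After 6 (thin lens f=13): x=-22601/2368 (≈-9.5443) theta=93/104 (≈0.8942)
After 7 (propagate distance d=30): x=532027/30784 (≈17.2826) theta=93/104 (≈0.8942)
After 8 (thin lens f=11): x=532027/30784 (≈17.2826) theta=-229219/338624 (≈-0.6769)
After 9 (propagate distance d=37 (to screen)): x=-1314403/169312 (≈-7.7632) theta=-229219/338624 (≈-0.6769)
Rounded to 4 decimal places: x = -7.7632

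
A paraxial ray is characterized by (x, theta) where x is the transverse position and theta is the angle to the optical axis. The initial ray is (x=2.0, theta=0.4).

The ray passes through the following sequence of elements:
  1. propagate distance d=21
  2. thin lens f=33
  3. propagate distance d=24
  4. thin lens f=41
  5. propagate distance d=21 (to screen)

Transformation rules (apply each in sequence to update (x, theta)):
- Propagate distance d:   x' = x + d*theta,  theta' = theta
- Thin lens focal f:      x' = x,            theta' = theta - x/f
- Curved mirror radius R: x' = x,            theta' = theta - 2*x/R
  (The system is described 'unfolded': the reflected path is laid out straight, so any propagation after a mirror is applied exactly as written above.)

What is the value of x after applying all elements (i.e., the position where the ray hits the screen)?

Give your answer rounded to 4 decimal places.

Answer: 7.8483

Derivation:
Initial: x=2.0000 theta=0.4000
After 1 (propagate distance d=21): x=10.4000 theta=0.4000
After 2 (thin lens f=33): x=10.4000 theta=14/165 (≈0.0848)
After 3 (propagate distance d=24): x=684/55 (≈12.4364) theta=14/165 (≈0.0848)
After 4 (thin lens f=41): x=684/55 (≈12.4364) theta=-1478/6765 (≈-0.2185)
After 5 (propagate distance d=21 (to screen)): x=17698/2255 (≈7.8483) theta=-1478/6765 (≈-0.2185)
Rounded to 4 decimal places: x = 7.8483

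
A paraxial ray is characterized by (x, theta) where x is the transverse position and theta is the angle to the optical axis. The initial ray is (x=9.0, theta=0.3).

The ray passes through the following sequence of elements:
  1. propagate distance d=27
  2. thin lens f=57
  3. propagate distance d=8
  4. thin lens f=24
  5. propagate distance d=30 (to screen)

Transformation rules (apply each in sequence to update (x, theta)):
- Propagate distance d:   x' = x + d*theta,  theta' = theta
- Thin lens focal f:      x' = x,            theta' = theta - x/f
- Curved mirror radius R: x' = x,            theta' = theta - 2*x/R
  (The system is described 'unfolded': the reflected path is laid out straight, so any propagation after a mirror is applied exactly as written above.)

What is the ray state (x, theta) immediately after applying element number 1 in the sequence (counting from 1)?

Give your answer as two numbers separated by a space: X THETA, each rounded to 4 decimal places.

Answer: 17.1000 0.3000

Derivation:
Initial: x=9.0000 theta=0.3000
After 1 (propagate distance d=27): x=17.1000 theta=0.3000
Rounded to 4 decimal places: x = 17.1000, theta = 0.3000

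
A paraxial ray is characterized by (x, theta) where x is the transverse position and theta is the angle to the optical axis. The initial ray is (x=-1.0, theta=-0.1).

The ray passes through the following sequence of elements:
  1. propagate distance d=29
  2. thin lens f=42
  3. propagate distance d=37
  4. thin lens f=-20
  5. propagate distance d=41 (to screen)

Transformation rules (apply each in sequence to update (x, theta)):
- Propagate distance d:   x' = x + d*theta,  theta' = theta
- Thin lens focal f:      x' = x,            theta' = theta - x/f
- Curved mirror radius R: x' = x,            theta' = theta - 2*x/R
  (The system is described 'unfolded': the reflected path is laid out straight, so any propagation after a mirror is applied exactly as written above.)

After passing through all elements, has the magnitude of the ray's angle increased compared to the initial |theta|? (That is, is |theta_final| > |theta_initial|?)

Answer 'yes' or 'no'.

Initial: x=-1.0000 theta=-0.1000
After 1 (propagate distance d=29): x=-3.9000 theta=-0.1000
After 2 (thin lens f=42): x=-3.9000 theta=-1/140 (≈-0.0071)
After 3 (propagate distance d=37): x=-583/140 (≈-4.1643) theta=-1/140 (≈-0.0071)
After 4 (thin lens f=-20): x=-583/140 (≈-4.1643) theta=-603/2800 (≈-0.2154)
After 5 (propagate distance d=41 (to screen)): x=-36383/2800 (≈-12.9939) theta=-603/2800 (≈-0.2154)
|theta_initial|=0.1000 |theta_final|=603/2800 (≈0.2154) -> increased

Answer: yes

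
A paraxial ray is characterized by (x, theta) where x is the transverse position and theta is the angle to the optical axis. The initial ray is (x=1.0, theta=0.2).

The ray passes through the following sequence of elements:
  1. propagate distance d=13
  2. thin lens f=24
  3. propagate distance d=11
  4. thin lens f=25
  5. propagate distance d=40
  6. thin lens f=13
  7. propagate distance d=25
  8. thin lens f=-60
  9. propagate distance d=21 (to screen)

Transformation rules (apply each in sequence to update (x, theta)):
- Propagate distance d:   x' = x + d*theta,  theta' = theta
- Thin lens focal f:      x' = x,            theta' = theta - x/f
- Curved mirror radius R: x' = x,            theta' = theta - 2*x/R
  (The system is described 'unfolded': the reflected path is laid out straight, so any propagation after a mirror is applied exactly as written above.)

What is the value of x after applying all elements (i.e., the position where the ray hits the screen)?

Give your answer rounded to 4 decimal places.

Initial: x=1.0000 theta=0.2000
After 1 (propagate distance d=13): x=3.6000 theta=0.2000
After 2 (thin lens f=24): x=3.6000 theta=0.0500
After 3 (propagate distance d=11): x=4.1500 theta=0.0500
After 4 (thin lens f=25): x=4.1500 theta=-0.1160
After 5 (propagate distance d=40): x=-0.4900 theta=-0.1160
After 6 (thin lens f=13): x=-0.4900 theta=-509/6500 (≈-0.0783)
After 7 (propagate distance d=25): x=-1591/650 (≈-2.4477) theta=-509/6500 (≈-0.0783)
After 8 (thin lens f=-60): x=-1591/650 (≈-2.4477) theta=-929/7800 (≈-0.1191)
After 9 (propagate distance d=21 (to screen)): x=-12867/2600 (≈-4.9488) theta=-929/7800 (≈-0.1191)
Rounded to 4 decimal places: x = -4.9488

Answer: -4.9488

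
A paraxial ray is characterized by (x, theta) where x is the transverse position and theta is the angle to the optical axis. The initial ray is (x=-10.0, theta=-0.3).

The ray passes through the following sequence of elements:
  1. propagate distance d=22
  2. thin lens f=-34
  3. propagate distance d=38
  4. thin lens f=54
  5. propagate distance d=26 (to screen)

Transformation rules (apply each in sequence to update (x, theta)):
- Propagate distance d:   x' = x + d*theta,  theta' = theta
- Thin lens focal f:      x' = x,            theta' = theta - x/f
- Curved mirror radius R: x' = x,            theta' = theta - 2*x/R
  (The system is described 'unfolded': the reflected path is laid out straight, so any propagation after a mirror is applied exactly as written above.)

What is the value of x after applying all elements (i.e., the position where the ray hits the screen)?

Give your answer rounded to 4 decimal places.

Answer: -44.6327

Derivation:
Initial: x=-10.0000 theta=-0.3000
After 1 (propagate distance d=22): x=-16.6000 theta=-0.3000
After 2 (thin lens f=-34): x=-16.6000 theta=-67/85 (≈-0.7882)
After 3 (propagate distance d=38): x=-3957/85 (≈-46.5529) theta=-67/85 (≈-0.7882)
After 4 (thin lens f=54): x=-3957/85 (≈-46.5529) theta=113/1530 (≈0.0739)
After 5 (propagate distance d=26 (to screen)): x=-34144/765 (≈-44.6327) theta=113/1530 (≈0.0739)
Rounded to 4 decimal places: x = -44.6327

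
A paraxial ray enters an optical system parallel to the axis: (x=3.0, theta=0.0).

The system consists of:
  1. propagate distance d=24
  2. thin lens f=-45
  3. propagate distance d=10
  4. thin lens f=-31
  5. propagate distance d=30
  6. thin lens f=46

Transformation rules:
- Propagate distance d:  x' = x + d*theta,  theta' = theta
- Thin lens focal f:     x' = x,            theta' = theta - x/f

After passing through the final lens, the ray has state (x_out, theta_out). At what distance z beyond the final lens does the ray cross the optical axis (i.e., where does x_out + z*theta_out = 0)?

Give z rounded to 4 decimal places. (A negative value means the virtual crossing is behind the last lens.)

Initial: x=3.0000 theta=0.0000
After 1 (propagate distance d=24): x=3.0000 theta=0.0000
After 2 (thin lens f=-45): x=3.0000 theta=1/15 (≈0.0667)
After 3 (propagate distance d=10): x=11/3 (≈3.6667) theta=1/15 (≈0.0667)
After 4 (thin lens f=-31): x=11/3 (≈3.6667) theta=86/465 (≈0.1849)
After 5 (propagate distance d=30): x=857/93 (≈9.2151) theta=86/465 (≈0.1849)
After 6 (thin lens f=46): x=857/93 (≈9.2151) theta=-329/21390 (≈-0.0154)
z_focus = -x_out/theta_out = -(857/93)/(-329/21390) = 197110/329 ≈ 599.1185
Rounded to 4 decimal places: z = 599.1185

Answer: 599.1185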